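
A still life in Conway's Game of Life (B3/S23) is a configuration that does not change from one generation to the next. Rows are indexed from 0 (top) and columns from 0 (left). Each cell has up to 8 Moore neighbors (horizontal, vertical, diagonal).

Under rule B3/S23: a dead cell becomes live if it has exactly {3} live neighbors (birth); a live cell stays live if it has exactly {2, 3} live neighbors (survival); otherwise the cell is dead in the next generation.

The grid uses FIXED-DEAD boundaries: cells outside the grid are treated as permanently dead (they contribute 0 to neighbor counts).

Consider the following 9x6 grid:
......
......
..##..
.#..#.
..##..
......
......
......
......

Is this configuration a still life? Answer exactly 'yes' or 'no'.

Compute generation 1 and compare to generation 0 (given above):
Generation 1:
......
......
..##..
.#..#.
..##..
......
......
......
......
The grids are IDENTICAL -> still life.

Answer: yes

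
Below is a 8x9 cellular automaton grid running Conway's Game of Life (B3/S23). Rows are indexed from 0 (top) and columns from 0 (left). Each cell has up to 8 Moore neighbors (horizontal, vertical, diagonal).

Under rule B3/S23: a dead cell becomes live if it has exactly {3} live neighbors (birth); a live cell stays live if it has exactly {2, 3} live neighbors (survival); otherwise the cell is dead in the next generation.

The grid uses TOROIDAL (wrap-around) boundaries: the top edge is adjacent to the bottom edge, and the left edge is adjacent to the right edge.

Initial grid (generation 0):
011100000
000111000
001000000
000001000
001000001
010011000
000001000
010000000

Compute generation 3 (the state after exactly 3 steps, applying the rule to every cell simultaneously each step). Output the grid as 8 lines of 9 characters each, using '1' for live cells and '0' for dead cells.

Answer: 011010000
000110000
000111000
000001000
000011100
000100100
000011000
010111000

Derivation:
Simulating step by step:
Generation 0 (given above): 15 live cells
Generation 1: 13 live cells
010100000
010010000
000101000
000000000
000011000
000011000
000011000
010000000
Generation 2: 14 live cells
110000000
000110000
000010000
000001000
000011000
000100100
000011000
001010000
Generation 3: 20 live cells
(generation 3 grid is the final answer)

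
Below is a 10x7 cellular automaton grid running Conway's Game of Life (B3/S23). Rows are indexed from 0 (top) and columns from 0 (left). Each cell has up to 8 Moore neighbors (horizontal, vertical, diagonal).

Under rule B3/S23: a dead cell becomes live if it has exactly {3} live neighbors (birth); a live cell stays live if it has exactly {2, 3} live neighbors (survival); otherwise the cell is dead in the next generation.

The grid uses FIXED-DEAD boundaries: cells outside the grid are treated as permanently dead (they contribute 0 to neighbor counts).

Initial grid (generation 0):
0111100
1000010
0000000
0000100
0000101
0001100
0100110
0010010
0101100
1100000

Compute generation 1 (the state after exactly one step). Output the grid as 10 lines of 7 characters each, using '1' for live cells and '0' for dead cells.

Answer: 0111100
0111100
0000000
0000010
0000100
0001000
0010010
0110010
1101100
1110000

Derivation:
Simulating step by step:
Generation 0 (given above): 21 live cells
Generation 1: 23 live cells
(generation 1 grid is the final answer)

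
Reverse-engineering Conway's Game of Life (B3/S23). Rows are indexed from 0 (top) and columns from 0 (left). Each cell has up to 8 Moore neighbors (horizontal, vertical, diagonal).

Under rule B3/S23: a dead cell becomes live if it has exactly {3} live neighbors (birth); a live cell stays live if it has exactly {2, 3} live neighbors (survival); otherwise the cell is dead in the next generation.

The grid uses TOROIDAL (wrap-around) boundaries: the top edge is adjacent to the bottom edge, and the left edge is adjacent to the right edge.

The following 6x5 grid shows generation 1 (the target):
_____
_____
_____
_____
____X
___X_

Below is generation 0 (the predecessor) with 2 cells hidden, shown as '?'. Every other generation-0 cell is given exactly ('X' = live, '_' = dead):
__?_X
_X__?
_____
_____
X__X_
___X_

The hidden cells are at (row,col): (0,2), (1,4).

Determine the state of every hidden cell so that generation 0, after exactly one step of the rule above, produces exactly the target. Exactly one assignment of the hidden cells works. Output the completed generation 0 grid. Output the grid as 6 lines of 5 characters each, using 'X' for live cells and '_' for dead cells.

Answer: ____X
_X___
_____
_____
X__X_
___X_

Derivation:
Hidden generation-0 cells (in order): (0,2), (1,4).
A hidden cell only influences target cells in its own 3x3 neighborhood. Try each of the 2^2 = 4 assignments, step the completed generation 0 forward once under B3/S23, and compare with the target:
  (0,2)=_ (1,4)=_ -> step reproduces the target at every cell -> ACCEPT
  (0,2)=_ (1,4)=X -> step gives (0,0)='X' but target has '_' -> reject
  (0,2)=X (1,4)=_ -> step gives (0,2)='X' but target has '_' -> reject
  (0,2)=X (1,4)=X -> step gives (0,0)='X' but target has '_' -> reject
Unique solution: (0,2)=dead, (1,4)=dead.
Check: live-neighbor counts of every cell in the completed generation 0:
21221
20111
11100
11112
01213
21224
Applying B3/S23 to generation 0 with these counts gives:
_____
_____
_____
_____
____X
___X_
which matches the target exactly.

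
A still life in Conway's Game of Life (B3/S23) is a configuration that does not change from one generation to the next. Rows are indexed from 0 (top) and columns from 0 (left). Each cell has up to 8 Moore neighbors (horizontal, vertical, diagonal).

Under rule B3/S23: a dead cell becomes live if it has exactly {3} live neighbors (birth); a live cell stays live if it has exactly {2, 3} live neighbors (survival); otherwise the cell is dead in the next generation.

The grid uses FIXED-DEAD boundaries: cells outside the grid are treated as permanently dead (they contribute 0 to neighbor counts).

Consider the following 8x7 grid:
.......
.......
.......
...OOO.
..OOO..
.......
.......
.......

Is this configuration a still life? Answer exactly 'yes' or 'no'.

Compute generation 1 and compare to generation 0 (given above):
Generation 1:
.......
.......
....O..
..O..O.
..O..O.
...O...
.......
.......
Cell (2,4) differs: gen0=0 vs gen1=1 -> NOT a still life.

Answer: no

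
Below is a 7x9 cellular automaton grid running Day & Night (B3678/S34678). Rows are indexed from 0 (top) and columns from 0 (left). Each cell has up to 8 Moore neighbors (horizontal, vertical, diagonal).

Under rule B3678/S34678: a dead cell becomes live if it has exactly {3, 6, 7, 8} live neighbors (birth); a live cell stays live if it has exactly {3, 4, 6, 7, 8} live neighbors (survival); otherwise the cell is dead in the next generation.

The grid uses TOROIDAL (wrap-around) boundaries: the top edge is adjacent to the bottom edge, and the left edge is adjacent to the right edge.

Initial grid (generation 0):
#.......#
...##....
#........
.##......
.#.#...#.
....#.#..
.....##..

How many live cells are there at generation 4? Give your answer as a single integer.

Answer: 13

Derivation:
Simulating step by step:
Generation 0 (given above): 14 live cells
Generation 1: 14 live cells
....##...
#.......#
.###.....
###......
.........
......##.
.....#.#.
Generation 2: 15 live cells
......#.#
.####....
..#.....#
.###.....
.#.......
......#..
....##...
Generation 3: 16 live cells
..#......
#.##...#.
#.###....
###......
.........
.....#...
.....###.
Generation 4: 13 live cells
.#.#...##
..#.#...#
##.......
.##......
.#.......
.........
......#..
Population at generation 4: 13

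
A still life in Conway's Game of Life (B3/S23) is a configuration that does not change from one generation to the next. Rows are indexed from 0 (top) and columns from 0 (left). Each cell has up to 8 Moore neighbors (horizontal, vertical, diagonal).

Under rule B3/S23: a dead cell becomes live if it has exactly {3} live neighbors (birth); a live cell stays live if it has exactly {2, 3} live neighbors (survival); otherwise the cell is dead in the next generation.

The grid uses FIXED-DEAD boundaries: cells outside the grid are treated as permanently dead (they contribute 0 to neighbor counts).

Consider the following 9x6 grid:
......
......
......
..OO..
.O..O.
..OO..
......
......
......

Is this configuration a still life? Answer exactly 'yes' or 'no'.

Answer: yes

Derivation:
Compute generation 1 and compare to generation 0 (given above):
Generation 1:
......
......
......
..OO..
.O..O.
..OO..
......
......
......
The grids are IDENTICAL -> still life.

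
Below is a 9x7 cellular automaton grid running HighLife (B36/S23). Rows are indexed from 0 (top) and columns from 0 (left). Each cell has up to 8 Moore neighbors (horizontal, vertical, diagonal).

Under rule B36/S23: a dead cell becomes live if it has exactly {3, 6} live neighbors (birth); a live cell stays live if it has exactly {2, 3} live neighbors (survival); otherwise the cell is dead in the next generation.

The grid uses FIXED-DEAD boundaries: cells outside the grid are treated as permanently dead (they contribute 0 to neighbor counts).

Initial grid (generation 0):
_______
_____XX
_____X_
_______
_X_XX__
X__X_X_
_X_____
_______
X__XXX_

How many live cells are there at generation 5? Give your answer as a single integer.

Answer: 14

Derivation:
Simulating step by step:
Generation 0 (given above): 14 live cells
Generation 1: 13 live cells
_______
_____XX
_____XX
____X__
__XXX__
XX_X___
_______
____X__
____X__
Generation 2: 11 live cells
_______
_____XX
____X_X
____X__
_XX_X__
_X_XX__
_______
_______
_______
Generation 3: 12 live cells
_______
_____XX
____X_X
____X__
_XX_XX_
_X_XX__
_______
_______
_______
Generation 4: 12 live cells
_______
_____XX
____X_X
____X__
_XX__X_
_X_XXX_
_______
_______
_______
Generation 5: 14 live cells
_______
_____XX
____X_X
___XX__
_XX__X_
_X_XXX_
____X__
_______
_______
Population at generation 5: 14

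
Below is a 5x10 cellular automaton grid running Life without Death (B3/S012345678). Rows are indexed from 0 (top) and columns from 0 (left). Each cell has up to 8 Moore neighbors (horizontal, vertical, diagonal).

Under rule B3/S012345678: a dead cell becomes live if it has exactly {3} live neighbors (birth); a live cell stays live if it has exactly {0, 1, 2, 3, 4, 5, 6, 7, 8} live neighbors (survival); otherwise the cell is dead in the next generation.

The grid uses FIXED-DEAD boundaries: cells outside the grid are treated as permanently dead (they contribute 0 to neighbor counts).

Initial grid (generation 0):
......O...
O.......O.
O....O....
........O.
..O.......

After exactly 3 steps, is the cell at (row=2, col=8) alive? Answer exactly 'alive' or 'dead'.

Answer: dead

Derivation:
Simulating step by step:
Generation 0 (given above): 7 live cells
Generation 1: 7 live cells
......O...
O.......O.
O....O....
........O.
..O.......
Generation 2: 7 live cells
......O...
O.......O.
O....O....
........O.
..O.......
Generation 3: 7 live cells
......O...
O.......O.
O....O....
........O.
..O.......

Cell (2,8) at generation 3: 0 -> dead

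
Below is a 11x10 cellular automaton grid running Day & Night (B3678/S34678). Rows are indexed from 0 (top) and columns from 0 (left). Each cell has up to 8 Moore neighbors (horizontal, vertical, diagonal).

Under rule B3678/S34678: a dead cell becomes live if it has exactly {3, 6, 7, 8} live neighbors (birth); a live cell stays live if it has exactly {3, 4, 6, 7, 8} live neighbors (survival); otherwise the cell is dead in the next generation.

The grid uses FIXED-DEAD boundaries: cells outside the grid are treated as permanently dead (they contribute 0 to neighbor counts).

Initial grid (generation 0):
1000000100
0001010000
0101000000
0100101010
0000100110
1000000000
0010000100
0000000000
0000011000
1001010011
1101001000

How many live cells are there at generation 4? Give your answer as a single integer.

Simulating step by step:
Generation 0 (given above): 27 live cells
Generation 1: 18 live cells
0000000000
0010100000
0000010000
0011010000
0000010100
0000000110
0000000000
0000001000
0000100000
0110010100
0010100000
Generation 2: 10 live cells
0000000000
0000000000
0010000000
0000000000
0000100010
0000001000
0000000100
0000000000
0000011000
0000100000
0101000000
Generation 3: 3 live cells
0000000000
0000000000
0000000000
0000000000
0000000000
0000000100
0000000000
0000001000
0000000000
0000010000
0000000000
Generation 4: 0 live cells
0000000000
0000000000
0000000000
0000000000
0000000000
0000000000
0000000000
0000000000
0000000000
0000000000
0000000000
Population at generation 4: 0

Answer: 0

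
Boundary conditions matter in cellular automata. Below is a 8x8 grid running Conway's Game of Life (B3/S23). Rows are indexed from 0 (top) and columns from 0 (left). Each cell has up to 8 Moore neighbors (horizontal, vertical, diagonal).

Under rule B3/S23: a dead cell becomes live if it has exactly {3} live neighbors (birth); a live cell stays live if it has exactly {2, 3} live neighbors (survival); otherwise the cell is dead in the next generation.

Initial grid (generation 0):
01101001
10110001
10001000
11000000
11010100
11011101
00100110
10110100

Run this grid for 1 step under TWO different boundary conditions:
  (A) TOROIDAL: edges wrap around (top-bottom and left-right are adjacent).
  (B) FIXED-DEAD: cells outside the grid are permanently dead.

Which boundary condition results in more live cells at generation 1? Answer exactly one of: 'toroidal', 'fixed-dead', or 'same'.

Answer: fixed-dead

Derivation:
Under TOROIDAL boundary, generation 1:
00001011
00101001
00110000
00101001
00010110
00010001
00000000
10000101
Population = 19

Under FIXED-DEAD boundary, generation 1:
01100000
10101000
10110000
00101000
00010110
10010000
10000000
01111110
Population = 22

Comparison: toroidal=19, fixed-dead=22 -> fixed-dead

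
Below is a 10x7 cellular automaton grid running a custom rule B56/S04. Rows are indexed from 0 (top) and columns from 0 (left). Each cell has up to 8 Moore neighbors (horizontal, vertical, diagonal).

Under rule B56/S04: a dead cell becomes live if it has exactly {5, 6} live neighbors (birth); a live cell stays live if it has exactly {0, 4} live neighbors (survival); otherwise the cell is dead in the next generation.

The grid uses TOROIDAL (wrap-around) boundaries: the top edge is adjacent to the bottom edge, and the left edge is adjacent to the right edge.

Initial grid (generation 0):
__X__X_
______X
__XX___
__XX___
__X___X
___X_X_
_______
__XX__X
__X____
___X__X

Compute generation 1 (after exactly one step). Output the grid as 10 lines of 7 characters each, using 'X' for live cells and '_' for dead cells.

Simulating step by step:
Generation 0 (given above): 17 live cells
Generation 1: 3 live cells
(generation 1 grid is the final answer)

Answer: _______
_______
_______
__XX___
_______
_______
_______
______X
_______
_______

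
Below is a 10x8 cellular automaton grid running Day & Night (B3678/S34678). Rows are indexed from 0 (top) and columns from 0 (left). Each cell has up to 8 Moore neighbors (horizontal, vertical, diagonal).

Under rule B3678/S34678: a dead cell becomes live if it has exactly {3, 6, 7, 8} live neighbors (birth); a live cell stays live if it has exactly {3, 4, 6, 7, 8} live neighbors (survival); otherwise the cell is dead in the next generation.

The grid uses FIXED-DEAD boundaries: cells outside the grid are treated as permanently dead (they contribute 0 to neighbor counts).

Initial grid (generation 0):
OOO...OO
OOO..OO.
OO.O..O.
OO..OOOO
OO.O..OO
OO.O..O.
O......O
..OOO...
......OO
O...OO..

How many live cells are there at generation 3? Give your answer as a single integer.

Simulating step by step:
Generation 0 (given above): 39 live cells
Generation 1: 22 live cells
O.O..OO.
.O.O.OO.
.O...O..
...OOO.O
.......O
OO....O.
....O...
......OO
........
......O.
Generation 2: 19 live cells
.O..OOO.
OO...OO.
...OOO..
....O...
....OO..
........
.....OOO
........
......OO
........
Generation 3: 13 live cells
O....OO.
..OOOOO.
....OOO.
........
........
....O...
........
.....O..
........
........
Population at generation 3: 13

Answer: 13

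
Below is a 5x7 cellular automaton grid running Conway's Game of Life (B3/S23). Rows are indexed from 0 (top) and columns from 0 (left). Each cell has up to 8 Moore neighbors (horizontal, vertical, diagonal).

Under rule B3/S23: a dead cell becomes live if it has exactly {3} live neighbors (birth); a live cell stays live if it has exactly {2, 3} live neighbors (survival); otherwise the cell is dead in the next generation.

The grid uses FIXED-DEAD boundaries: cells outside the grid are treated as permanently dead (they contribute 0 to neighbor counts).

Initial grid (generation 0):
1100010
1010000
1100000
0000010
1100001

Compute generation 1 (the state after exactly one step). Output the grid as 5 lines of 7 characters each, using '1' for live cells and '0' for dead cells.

Simulating step by step:
Generation 0 (given above): 11 live cells
Generation 1: 5 live cells
(generation 1 grid is the final answer)

Answer: 1100000
0010000
1100000
0000000
0000000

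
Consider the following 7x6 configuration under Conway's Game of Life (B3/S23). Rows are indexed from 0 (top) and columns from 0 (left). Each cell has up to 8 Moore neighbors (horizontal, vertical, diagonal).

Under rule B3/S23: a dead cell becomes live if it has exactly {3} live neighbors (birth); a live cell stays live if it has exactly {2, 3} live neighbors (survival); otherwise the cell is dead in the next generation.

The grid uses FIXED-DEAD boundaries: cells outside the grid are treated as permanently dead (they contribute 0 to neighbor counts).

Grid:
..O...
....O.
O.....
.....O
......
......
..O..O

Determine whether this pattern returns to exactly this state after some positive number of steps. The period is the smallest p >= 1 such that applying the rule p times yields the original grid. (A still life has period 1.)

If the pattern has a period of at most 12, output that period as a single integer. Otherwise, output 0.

Answer: 0

Derivation:
Simulating and comparing each generation to the original:
Gen 0 (original, given above): 6 live cells
Gen 1: 0 live cells, differs from original
Gen 2: 0 live cells, differs from original
Gen 3: 0 live cells, differs from original
Gen 4: 0 live cells, differs from original
Gen 5: 0 live cells, differs from original
Gen 6: 0 live cells, differs from original
Gen 7: 0 live cells, differs from original
Gen 8: 0 live cells, differs from original
Gen 9: 0 live cells, differs from original
Gen 10: 0 live cells, differs from original
Gen 11: 0 live cells, differs from original
Gen 12: 0 live cells, differs from original
No period found within 12 steps.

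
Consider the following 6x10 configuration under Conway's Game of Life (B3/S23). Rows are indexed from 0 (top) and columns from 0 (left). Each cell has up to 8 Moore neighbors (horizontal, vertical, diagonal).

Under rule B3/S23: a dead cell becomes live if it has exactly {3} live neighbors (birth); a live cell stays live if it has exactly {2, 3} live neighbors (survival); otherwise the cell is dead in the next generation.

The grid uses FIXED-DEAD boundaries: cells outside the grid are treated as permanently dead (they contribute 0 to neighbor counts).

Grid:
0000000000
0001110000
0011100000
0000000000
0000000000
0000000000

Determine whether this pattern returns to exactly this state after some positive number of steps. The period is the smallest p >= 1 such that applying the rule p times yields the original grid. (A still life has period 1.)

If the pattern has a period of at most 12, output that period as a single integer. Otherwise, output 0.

Answer: 2

Derivation:
Simulating and comparing each generation to the original:
Gen 0 (original, given above): 6 live cells
Gen 1: 6 live cells, differs from original
Gen 2: 6 live cells, MATCHES original -> period = 2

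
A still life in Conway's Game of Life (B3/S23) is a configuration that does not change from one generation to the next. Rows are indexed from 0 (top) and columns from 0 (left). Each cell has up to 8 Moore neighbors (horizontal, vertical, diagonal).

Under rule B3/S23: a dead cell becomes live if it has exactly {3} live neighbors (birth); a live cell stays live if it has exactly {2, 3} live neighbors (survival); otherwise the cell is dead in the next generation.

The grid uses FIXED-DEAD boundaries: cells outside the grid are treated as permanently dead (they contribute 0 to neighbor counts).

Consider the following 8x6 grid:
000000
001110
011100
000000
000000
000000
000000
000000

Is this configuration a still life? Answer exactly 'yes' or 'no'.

Answer: no

Derivation:
Compute generation 1 and compare to generation 0 (given above):
Generation 1:
000100
010010
010010
001000
000000
000000
000000
000000
Cell (0,3) differs: gen0=0 vs gen1=1 -> NOT a still life.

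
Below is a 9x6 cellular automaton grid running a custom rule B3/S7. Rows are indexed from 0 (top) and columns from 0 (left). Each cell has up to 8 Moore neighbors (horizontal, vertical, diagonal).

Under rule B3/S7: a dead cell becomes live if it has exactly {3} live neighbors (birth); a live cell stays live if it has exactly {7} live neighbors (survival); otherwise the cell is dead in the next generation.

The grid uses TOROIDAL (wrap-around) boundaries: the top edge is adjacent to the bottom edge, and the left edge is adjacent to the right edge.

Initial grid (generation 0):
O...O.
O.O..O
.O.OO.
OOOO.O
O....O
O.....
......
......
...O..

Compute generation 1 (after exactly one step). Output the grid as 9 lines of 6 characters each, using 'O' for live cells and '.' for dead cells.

Answer: .O.O..
......
......
......
..O.O.
.....O
......
......
......

Derivation:
Simulating step by step:
Generation 0 (given above): 17 live cells
Generation 1: 5 live cells
(generation 1 grid is the final answer)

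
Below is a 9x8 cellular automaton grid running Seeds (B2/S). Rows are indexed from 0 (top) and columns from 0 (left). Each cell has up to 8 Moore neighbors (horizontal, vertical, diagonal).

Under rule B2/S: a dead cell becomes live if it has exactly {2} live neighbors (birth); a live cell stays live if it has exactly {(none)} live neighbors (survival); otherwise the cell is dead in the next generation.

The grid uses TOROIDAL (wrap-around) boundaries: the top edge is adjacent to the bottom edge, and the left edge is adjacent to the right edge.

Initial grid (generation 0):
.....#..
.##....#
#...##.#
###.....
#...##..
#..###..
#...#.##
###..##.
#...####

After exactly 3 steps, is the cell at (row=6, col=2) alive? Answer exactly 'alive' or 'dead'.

Answer: alive

Derivation:
Simulating step by step:
Generation 0 (given above): 32 live cells
Generation 1: 6 live cells
..##....
...#....
........
........
......#.
........
........
........
..##....
Generation 2: 6 live cells
.#......
....#...
........
........
........
........
........
..##....
.#..#...
Generation 3: 10 live cells
#.####..
........
........
........
........
........
..##....
.#..#...
#.......

Cell (6,2) at generation 3: 1 -> alive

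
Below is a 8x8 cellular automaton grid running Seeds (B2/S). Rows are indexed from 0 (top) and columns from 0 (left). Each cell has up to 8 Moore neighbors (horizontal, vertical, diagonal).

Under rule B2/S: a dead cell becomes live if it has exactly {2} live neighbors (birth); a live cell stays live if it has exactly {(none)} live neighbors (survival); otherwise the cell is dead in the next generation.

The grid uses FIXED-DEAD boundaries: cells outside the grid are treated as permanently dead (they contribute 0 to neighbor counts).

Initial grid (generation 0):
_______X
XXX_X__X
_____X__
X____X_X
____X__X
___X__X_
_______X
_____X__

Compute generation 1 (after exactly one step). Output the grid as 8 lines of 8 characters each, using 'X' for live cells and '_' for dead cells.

Simulating step by step:
Generation 0 (given above): 16 live cells
Generation 1: 15 live cells
(generation 1 grid is the final answer)

Answer: X_XX__X_
___X_X__
__XX___X
________
___X____
____XX__
____XX__
______X_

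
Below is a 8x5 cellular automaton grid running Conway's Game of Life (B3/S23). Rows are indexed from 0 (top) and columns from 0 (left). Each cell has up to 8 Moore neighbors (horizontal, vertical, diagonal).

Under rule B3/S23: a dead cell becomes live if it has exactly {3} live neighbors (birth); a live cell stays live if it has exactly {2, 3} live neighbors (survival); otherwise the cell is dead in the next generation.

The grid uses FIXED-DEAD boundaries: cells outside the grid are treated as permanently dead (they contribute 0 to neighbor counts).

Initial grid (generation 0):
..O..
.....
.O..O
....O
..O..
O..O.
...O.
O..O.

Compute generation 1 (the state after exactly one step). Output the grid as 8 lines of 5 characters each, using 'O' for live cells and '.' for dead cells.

Simulating step by step:
Generation 0 (given above): 10 live cells
Generation 1: 7 live cells
(generation 1 grid is the final answer)

Answer: .....
.....
.....
...O.
...O.
..OO.
..OOO
.....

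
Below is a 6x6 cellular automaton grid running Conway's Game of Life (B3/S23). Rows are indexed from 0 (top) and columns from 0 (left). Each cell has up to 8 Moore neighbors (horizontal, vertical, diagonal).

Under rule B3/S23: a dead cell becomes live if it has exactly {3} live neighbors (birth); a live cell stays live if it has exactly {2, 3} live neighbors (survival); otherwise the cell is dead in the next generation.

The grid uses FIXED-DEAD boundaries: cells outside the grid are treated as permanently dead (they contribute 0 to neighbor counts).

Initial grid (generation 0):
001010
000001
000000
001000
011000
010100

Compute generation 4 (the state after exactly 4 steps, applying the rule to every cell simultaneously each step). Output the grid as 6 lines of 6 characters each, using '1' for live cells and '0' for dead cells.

Simulating step by step:
Generation 0 (given above): 8 live cells
Generation 1: 5 live cells
000000
000000
000000
011000
010100
010000
Generation 2: 5 live cells
000000
000000
000000
011000
110000
001000
Generation 3: 5 live cells
000000
000000
000000
111000
100000
010000
Generation 4: 5 live cells
(generation 4 grid is the final answer)

Answer: 000000
000000
010000
110000
101000
000000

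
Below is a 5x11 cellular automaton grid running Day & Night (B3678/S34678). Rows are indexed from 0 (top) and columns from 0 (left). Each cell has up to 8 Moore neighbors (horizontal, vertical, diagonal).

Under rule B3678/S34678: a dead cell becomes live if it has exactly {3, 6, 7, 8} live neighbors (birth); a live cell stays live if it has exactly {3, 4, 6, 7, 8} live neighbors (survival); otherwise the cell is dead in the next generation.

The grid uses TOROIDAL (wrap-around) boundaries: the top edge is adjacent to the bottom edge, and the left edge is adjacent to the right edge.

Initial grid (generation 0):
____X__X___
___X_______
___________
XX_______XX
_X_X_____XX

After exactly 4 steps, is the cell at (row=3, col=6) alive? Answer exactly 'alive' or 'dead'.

Simulating step by step:
Generation 0 (given above): 11 live cells
Generation 1: 12 live cells
__XX_______
___________
X_________X
X_X______XX
__X_____XXX
Generation 2: 12 live cells
_________X_
___________
XX_______XX
X_______X_X
X_X______XX
Generation 3: 12 live cells
___________
X________X_
X________XX
X________XX
XX______XX_
Generation 4: 12 live cells
XX______XX_
___________
XX______XXX
__________X
X________X_

Cell (3,6) at generation 4: 0 -> dead

Answer: dead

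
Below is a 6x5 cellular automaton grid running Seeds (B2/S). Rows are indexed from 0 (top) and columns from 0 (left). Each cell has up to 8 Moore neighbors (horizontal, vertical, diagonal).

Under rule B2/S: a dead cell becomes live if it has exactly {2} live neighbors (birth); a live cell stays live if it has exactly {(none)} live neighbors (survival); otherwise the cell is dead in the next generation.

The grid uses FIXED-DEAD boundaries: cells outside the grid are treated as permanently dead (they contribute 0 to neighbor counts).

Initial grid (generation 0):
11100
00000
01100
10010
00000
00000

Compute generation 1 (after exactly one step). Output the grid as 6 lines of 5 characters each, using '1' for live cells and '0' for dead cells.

Answer: 00000
00010
10010
00000
00000
00000

Derivation:
Simulating step by step:
Generation 0 (given above): 7 live cells
Generation 1: 3 live cells
(generation 1 grid is the final answer)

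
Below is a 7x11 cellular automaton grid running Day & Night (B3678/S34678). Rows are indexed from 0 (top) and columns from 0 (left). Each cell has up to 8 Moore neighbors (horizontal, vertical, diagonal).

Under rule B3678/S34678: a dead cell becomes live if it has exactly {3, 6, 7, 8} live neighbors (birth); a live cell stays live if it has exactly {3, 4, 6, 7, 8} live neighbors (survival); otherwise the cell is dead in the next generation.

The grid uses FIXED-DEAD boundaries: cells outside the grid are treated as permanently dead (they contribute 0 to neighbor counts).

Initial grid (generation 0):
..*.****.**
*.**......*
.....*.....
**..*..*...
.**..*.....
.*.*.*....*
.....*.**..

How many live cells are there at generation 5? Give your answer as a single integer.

Simulating step by step:
Generation 0 (given above): 26 live cells
Generation 1: 18 live cells
.*.........
.*.*.....*.
*.***......
.**..**....
.***..*....
...........
....*.*....
Generation 2: 18 live cells
..*........
**.**......
...***.....
*.**.*.....
.**..*.....
..**.*.....
...........
Generation 3: 18 live cells
.*.*.......
...***.....
*...**.....
..*****....
.*....*....
.**.*......
...........
Generation 4: 13 live cells
..*........
..**.*.....
..****.....
.*.**.*....
.*.........
...........
...........
Generation 5: 11 live cells
...*.......
.**........
.*.****....
...**......
..*........
...........
...........
Population at generation 5: 11

Answer: 11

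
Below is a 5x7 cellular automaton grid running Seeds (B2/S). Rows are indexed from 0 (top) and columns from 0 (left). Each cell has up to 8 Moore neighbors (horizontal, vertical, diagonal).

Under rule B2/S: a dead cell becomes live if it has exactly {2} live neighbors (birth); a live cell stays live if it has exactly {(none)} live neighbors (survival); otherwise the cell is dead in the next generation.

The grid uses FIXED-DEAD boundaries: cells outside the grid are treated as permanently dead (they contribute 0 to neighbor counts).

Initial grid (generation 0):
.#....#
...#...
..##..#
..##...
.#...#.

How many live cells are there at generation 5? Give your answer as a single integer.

Answer: 7

Derivation:
Simulating step by step:
Generation 0 (given above): 10 live cells
Generation 1: 10 live cells
..#....
.#..###
.#.....
.....##
...##..
Generation 2: 11 live cells
.#.##.#
#..#...
#.#....
..##...
......#
Generation 3: 6 live cells
#....#.
.....#.
....#..
.......
..##...
Generation 4: 6 live cells
....#.#
......#
.....#.
..#.#..
.......
Generation 5: 7 live cells
.......
....#..
...##.#
...#.#.
...#...
Population at generation 5: 7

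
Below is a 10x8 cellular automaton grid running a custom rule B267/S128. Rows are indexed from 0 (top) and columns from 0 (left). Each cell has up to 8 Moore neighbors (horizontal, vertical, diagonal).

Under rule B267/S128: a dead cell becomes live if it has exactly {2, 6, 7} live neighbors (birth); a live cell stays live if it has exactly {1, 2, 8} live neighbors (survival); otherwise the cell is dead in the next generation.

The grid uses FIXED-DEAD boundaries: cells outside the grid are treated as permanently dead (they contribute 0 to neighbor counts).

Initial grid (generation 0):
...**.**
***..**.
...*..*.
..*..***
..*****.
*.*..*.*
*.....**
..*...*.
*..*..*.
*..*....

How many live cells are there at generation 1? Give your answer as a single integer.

Simulating step by step:
Generation 0 (given above): 34 live cells
Generation 1: 29 live cells
*..**..*
**......
*..*....
.*......
........
*.*...*.
*.**....
*.**....
*..*****
*****...
Population at generation 1: 29

Answer: 29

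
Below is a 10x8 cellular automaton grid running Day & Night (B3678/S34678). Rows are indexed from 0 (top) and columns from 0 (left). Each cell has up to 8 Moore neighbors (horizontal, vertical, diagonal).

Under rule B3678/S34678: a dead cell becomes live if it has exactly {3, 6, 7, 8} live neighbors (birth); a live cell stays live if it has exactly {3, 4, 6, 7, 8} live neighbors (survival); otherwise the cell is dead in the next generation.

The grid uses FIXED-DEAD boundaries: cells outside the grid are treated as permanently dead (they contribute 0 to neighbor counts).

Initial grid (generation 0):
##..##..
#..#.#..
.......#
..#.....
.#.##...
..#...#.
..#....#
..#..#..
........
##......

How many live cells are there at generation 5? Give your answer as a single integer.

Answer: 0

Derivation:
Simulating step by step:
Generation 0 (given above): 20 live cells
Generation 1: 11 live cells
....#...
.#....#.
........
...#....
...#....
.##.....
.#.#..#.
........
.#......
........
Generation 2: 3 live cells
........
........
........
........
........
..##....
........
..#.....
........
........
Generation 3: 2 live cells
........
........
........
........
........
........
..##....
........
........
........
Generation 4: 0 live cells
........
........
........
........
........
........
........
........
........
........
Generation 5: 0 live cells
........
........
........
........
........
........
........
........
........
........
Population at generation 5: 0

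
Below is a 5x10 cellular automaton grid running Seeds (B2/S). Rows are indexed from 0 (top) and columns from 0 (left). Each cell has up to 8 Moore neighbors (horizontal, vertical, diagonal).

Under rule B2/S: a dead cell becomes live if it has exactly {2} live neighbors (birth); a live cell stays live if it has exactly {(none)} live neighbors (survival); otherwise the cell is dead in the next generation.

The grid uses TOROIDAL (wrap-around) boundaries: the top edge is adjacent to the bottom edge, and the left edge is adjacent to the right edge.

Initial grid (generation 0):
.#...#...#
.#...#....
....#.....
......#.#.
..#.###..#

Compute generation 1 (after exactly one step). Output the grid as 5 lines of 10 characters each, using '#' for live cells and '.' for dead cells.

Simulating step by step:
Generation 0 (given above): 13 live cells
Generation 1: 9 live cells
(generation 1 grid is the final answer)

Answer: ...#....#.
..#...#...
......##..
.........#
.#.#......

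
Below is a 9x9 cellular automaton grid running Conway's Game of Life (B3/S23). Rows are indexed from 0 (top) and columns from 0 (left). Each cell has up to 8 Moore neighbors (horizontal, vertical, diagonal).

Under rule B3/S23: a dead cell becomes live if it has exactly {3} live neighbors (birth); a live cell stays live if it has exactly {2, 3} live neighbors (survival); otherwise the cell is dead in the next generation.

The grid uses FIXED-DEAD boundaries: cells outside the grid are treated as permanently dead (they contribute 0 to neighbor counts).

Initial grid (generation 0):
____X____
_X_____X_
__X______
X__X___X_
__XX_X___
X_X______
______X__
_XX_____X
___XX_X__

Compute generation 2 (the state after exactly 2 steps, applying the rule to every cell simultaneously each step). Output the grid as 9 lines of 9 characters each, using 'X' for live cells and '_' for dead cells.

Answer: _________
_________
_XXX_____
_X__X____
_________
_X__X____
____X____
_X__X____
__XXX____

Derivation:
Simulating step by step:
Generation 0 (given above): 19 live cells
Generation 1: 18 live cells
_________
_________
_XX______
_X_XX____
__XXX____
_XXX_____
__X______
__XX_X_X_
__XX_____
Generation 2: 13 live cells
(generation 2 grid is the final answer)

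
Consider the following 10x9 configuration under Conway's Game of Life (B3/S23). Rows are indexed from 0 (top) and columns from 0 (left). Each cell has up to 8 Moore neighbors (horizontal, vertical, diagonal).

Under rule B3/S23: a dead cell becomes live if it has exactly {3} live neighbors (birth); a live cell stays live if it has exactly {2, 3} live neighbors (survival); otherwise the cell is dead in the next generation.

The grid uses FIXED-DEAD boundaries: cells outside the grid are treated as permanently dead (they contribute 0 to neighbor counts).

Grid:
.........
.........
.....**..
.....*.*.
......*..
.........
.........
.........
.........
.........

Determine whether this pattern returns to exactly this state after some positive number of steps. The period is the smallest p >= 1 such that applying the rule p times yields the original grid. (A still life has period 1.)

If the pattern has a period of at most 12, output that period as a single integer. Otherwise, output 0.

Answer: 1

Derivation:
Simulating and comparing each generation to the original:
Gen 0 (original, given above): 5 live cells
Gen 1: 5 live cells, MATCHES original -> period = 1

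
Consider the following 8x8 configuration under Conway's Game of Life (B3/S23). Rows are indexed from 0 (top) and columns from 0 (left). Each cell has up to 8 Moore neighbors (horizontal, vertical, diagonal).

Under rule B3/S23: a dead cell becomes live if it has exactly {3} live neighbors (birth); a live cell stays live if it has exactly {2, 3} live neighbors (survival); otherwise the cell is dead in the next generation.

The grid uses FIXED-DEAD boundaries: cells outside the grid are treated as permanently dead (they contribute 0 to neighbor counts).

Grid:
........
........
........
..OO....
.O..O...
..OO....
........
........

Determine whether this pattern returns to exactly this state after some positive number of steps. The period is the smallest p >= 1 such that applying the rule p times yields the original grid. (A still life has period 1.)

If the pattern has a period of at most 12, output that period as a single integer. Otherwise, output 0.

Answer: 1

Derivation:
Simulating and comparing each generation to the original:
Gen 0 (original, given above): 6 live cells
Gen 1: 6 live cells, MATCHES original -> period = 1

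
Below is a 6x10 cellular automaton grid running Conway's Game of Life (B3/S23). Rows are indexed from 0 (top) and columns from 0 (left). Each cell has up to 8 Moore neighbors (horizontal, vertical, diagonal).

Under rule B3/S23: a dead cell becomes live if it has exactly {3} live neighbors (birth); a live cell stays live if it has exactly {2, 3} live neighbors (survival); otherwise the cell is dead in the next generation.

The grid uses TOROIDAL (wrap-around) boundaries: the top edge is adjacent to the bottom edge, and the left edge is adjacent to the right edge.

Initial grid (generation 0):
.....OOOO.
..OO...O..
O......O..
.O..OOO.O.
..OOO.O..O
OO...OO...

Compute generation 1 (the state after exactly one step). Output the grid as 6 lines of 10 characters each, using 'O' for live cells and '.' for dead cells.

Answer: .OO.OO..O.
..........
.OOOOO.OO.
OOO.O.O.OO
..OO.....O
OOOO....OO

Derivation:
Simulating step by step:
Generation 0 (given above): 23 live cells
Generation 1: 28 live cells
(generation 1 grid is the final answer)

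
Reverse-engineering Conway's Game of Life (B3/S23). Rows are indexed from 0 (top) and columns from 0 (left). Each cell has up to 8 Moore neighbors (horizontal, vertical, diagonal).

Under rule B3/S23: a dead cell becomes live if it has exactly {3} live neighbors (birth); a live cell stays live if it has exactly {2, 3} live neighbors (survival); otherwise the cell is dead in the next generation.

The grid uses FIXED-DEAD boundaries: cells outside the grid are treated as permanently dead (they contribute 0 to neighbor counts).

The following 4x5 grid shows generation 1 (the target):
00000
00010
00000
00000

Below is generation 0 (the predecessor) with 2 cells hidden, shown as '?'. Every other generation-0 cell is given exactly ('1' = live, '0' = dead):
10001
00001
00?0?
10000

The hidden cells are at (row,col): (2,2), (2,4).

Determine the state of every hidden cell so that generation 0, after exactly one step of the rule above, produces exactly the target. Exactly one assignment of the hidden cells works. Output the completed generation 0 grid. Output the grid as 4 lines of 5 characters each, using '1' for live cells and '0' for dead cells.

Hidden generation-0 cells (in order): (2,2), (2,4).
A hidden cell only influences target cells in its own 3x3 neighborhood. Try each of the 2^2 = 4 assignments, step the completed generation 0 forward once under B3/S23, and compare with the target:
  (2,2)=0 (2,4)=0 -> step gives (1,3)='0' but target has '1' -> reject
  (2,2)=0 (2,4)=1 -> step gives (1,4)='1' but target has '0' -> reject
  (2,2)=1 (2,4)=0 -> step reproduces the target at every cell -> ACCEPT
  (2,2)=1 (2,4)=1 -> step gives (1,3)='0' but target has '1' -> reject
Unique solution: (2,2)=live, (2,4)=dead.
Check: live-neighbor counts of every cell in the completed generation 0:
01021
12131
12021
02110
Applying B3/S23 to generation 0 with these counts gives:
00000
00010
00000
00000
which matches the target exactly.

Answer: 10001
00001
00100
10000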